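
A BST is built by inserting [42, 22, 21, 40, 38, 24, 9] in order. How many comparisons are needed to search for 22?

Search path for 22: 42 -> 22
Found: True
Comparisons: 2


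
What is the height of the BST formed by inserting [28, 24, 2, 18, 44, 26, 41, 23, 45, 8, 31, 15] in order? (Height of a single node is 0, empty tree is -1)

Insertion order: [28, 24, 2, 18, 44, 26, 41, 23, 45, 8, 31, 15]
Tree (level-order array): [28, 24, 44, 2, 26, 41, 45, None, 18, None, None, 31, None, None, None, 8, 23, None, None, None, 15]
Compute height bottom-up (empty subtree = -1):
  height(15) = 1 + max(-1, -1) = 0
  height(8) = 1 + max(-1, 0) = 1
  height(23) = 1 + max(-1, -1) = 0
  height(18) = 1 + max(1, 0) = 2
  height(2) = 1 + max(-1, 2) = 3
  height(26) = 1 + max(-1, -1) = 0
  height(24) = 1 + max(3, 0) = 4
  height(31) = 1 + max(-1, -1) = 0
  height(41) = 1 + max(0, -1) = 1
  height(45) = 1 + max(-1, -1) = 0
  height(44) = 1 + max(1, 0) = 2
  height(28) = 1 + max(4, 2) = 5
Height = 5


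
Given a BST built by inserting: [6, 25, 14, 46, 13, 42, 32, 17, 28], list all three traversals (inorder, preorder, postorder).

Tree insertion order: [6, 25, 14, 46, 13, 42, 32, 17, 28]
Tree (level-order array): [6, None, 25, 14, 46, 13, 17, 42, None, None, None, None, None, 32, None, 28]
Inorder (L, root, R): [6, 13, 14, 17, 25, 28, 32, 42, 46]
Preorder (root, L, R): [6, 25, 14, 13, 17, 46, 42, 32, 28]
Postorder (L, R, root): [13, 17, 14, 28, 32, 42, 46, 25, 6]


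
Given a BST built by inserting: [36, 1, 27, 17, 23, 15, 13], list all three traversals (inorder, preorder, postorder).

Tree insertion order: [36, 1, 27, 17, 23, 15, 13]
Tree (level-order array): [36, 1, None, None, 27, 17, None, 15, 23, 13]
Inorder (L, root, R): [1, 13, 15, 17, 23, 27, 36]
Preorder (root, L, R): [36, 1, 27, 17, 15, 13, 23]
Postorder (L, R, root): [13, 15, 23, 17, 27, 1, 36]


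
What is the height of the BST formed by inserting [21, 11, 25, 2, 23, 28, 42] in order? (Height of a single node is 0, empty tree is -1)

Insertion order: [21, 11, 25, 2, 23, 28, 42]
Tree (level-order array): [21, 11, 25, 2, None, 23, 28, None, None, None, None, None, 42]
Compute height bottom-up (empty subtree = -1):
  height(2) = 1 + max(-1, -1) = 0
  height(11) = 1 + max(0, -1) = 1
  height(23) = 1 + max(-1, -1) = 0
  height(42) = 1 + max(-1, -1) = 0
  height(28) = 1 + max(-1, 0) = 1
  height(25) = 1 + max(0, 1) = 2
  height(21) = 1 + max(1, 2) = 3
Height = 3


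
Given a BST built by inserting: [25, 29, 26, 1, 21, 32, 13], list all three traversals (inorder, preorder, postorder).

Tree insertion order: [25, 29, 26, 1, 21, 32, 13]
Tree (level-order array): [25, 1, 29, None, 21, 26, 32, 13]
Inorder (L, root, R): [1, 13, 21, 25, 26, 29, 32]
Preorder (root, L, R): [25, 1, 21, 13, 29, 26, 32]
Postorder (L, R, root): [13, 21, 1, 26, 32, 29, 25]


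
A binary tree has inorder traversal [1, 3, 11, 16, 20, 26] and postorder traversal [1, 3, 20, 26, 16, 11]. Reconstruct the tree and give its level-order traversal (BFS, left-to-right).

Inorder:   [1, 3, 11, 16, 20, 26]
Postorder: [1, 3, 20, 26, 16, 11]
Algorithm: postorder visits root last, so walk postorder right-to-left;
each value is the root of the current inorder slice — split it at that
value, recurse on the right subtree first, then the left.
Recursive splits:
  root=11; inorder splits into left=[1, 3], right=[16, 20, 26]
  root=16; inorder splits into left=[], right=[20, 26]
  root=26; inorder splits into left=[20], right=[]
  root=20; inorder splits into left=[], right=[]
  root=3; inorder splits into left=[1], right=[]
  root=1; inorder splits into left=[], right=[]
Reconstructed level-order: [11, 3, 16, 1, 26, 20]


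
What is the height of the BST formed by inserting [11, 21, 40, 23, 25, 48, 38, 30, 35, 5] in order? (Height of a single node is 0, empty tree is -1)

Insertion order: [11, 21, 40, 23, 25, 48, 38, 30, 35, 5]
Tree (level-order array): [11, 5, 21, None, None, None, 40, 23, 48, None, 25, None, None, None, 38, 30, None, None, 35]
Compute height bottom-up (empty subtree = -1):
  height(5) = 1 + max(-1, -1) = 0
  height(35) = 1 + max(-1, -1) = 0
  height(30) = 1 + max(-1, 0) = 1
  height(38) = 1 + max(1, -1) = 2
  height(25) = 1 + max(-1, 2) = 3
  height(23) = 1 + max(-1, 3) = 4
  height(48) = 1 + max(-1, -1) = 0
  height(40) = 1 + max(4, 0) = 5
  height(21) = 1 + max(-1, 5) = 6
  height(11) = 1 + max(0, 6) = 7
Height = 7


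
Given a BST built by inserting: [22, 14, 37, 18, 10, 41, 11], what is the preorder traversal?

Tree insertion order: [22, 14, 37, 18, 10, 41, 11]
Tree (level-order array): [22, 14, 37, 10, 18, None, 41, None, 11]
Preorder traversal: [22, 14, 10, 11, 18, 37, 41]


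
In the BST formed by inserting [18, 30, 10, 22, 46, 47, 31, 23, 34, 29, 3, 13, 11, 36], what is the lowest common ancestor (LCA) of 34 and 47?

Tree insertion order: [18, 30, 10, 22, 46, 47, 31, 23, 34, 29, 3, 13, 11, 36]
Tree (level-order array): [18, 10, 30, 3, 13, 22, 46, None, None, 11, None, None, 23, 31, 47, None, None, None, 29, None, 34, None, None, None, None, None, 36]
In a BST, the LCA of p=34, q=47 is the first node v on the
root-to-leaf path with p <= v <= q (go left if both < v, right if both > v).
Walk from root:
  at 18: both 34 and 47 > 18, go right
  at 30: both 34 and 47 > 30, go right
  at 46: 34 <= 46 <= 47, this is the LCA
LCA = 46


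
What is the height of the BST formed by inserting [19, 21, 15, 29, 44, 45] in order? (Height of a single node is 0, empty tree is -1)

Insertion order: [19, 21, 15, 29, 44, 45]
Tree (level-order array): [19, 15, 21, None, None, None, 29, None, 44, None, 45]
Compute height bottom-up (empty subtree = -1):
  height(15) = 1 + max(-1, -1) = 0
  height(45) = 1 + max(-1, -1) = 0
  height(44) = 1 + max(-1, 0) = 1
  height(29) = 1 + max(-1, 1) = 2
  height(21) = 1 + max(-1, 2) = 3
  height(19) = 1 + max(0, 3) = 4
Height = 4


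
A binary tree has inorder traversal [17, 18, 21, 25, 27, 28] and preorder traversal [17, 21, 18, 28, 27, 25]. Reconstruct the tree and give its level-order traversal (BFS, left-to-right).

Inorder:  [17, 18, 21, 25, 27, 28]
Preorder: [17, 21, 18, 28, 27, 25]
Algorithm: preorder visits root first, so consume preorder in order;
for each root, split the current inorder slice at that value into
left-subtree inorder and right-subtree inorder, then recurse.
Recursive splits:
  root=17; inorder splits into left=[], right=[18, 21, 25, 27, 28]
  root=21; inorder splits into left=[18], right=[25, 27, 28]
  root=18; inorder splits into left=[], right=[]
  root=28; inorder splits into left=[25, 27], right=[]
  root=27; inorder splits into left=[25], right=[]
  root=25; inorder splits into left=[], right=[]
Reconstructed level-order: [17, 21, 18, 28, 27, 25]


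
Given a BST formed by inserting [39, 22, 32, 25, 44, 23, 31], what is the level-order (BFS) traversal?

Tree insertion order: [39, 22, 32, 25, 44, 23, 31]
Tree (level-order array): [39, 22, 44, None, 32, None, None, 25, None, 23, 31]
BFS from the root, enqueuing left then right child of each popped node:
  queue [39] -> pop 39, enqueue [22, 44], visited so far: [39]
  queue [22, 44] -> pop 22, enqueue [32], visited so far: [39, 22]
  queue [44, 32] -> pop 44, enqueue [none], visited so far: [39, 22, 44]
  queue [32] -> pop 32, enqueue [25], visited so far: [39, 22, 44, 32]
  queue [25] -> pop 25, enqueue [23, 31], visited so far: [39, 22, 44, 32, 25]
  queue [23, 31] -> pop 23, enqueue [none], visited so far: [39, 22, 44, 32, 25, 23]
  queue [31] -> pop 31, enqueue [none], visited so far: [39, 22, 44, 32, 25, 23, 31]
Result: [39, 22, 44, 32, 25, 23, 31]


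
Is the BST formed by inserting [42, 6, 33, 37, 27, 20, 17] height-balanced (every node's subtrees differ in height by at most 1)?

Tree (level-order array): [42, 6, None, None, 33, 27, 37, 20, None, None, None, 17]
Definition: a tree is height-balanced if, at every node, |h(left) - h(right)| <= 1 (empty subtree has height -1).
Bottom-up per-node check:
  node 17: h_left=-1, h_right=-1, diff=0 [OK], height=0
  node 20: h_left=0, h_right=-1, diff=1 [OK], height=1
  node 27: h_left=1, h_right=-1, diff=2 [FAIL (|1--1|=2 > 1)], height=2
  node 37: h_left=-1, h_right=-1, diff=0 [OK], height=0
  node 33: h_left=2, h_right=0, diff=2 [FAIL (|2-0|=2 > 1)], height=3
  node 6: h_left=-1, h_right=3, diff=4 [FAIL (|-1-3|=4 > 1)], height=4
  node 42: h_left=4, h_right=-1, diff=5 [FAIL (|4--1|=5 > 1)], height=5
Node 27 violates the condition: |1 - -1| = 2 > 1.
Result: Not balanced


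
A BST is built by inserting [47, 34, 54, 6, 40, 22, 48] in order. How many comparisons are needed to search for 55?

Search path for 55: 47 -> 54
Found: False
Comparisons: 2


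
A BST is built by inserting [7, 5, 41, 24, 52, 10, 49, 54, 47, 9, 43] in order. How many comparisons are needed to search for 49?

Search path for 49: 7 -> 41 -> 52 -> 49
Found: True
Comparisons: 4


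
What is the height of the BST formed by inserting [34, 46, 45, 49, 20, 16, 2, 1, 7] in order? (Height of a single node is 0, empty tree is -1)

Insertion order: [34, 46, 45, 49, 20, 16, 2, 1, 7]
Tree (level-order array): [34, 20, 46, 16, None, 45, 49, 2, None, None, None, None, None, 1, 7]
Compute height bottom-up (empty subtree = -1):
  height(1) = 1 + max(-1, -1) = 0
  height(7) = 1 + max(-1, -1) = 0
  height(2) = 1 + max(0, 0) = 1
  height(16) = 1 + max(1, -1) = 2
  height(20) = 1 + max(2, -1) = 3
  height(45) = 1 + max(-1, -1) = 0
  height(49) = 1 + max(-1, -1) = 0
  height(46) = 1 + max(0, 0) = 1
  height(34) = 1 + max(3, 1) = 4
Height = 4


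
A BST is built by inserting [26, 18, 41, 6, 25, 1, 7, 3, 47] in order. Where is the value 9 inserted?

Starting tree (level order): [26, 18, 41, 6, 25, None, 47, 1, 7, None, None, None, None, None, 3]
Insertion path: 26 -> 18 -> 6 -> 7
Result: insert 9 as right child of 7
Final tree (level order): [26, 18, 41, 6, 25, None, 47, 1, 7, None, None, None, None, None, 3, None, 9]


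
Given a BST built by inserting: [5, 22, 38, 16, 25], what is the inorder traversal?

Tree insertion order: [5, 22, 38, 16, 25]
Tree (level-order array): [5, None, 22, 16, 38, None, None, 25]
Inorder traversal: [5, 16, 22, 25, 38]


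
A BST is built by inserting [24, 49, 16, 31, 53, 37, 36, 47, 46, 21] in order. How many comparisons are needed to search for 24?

Search path for 24: 24
Found: True
Comparisons: 1


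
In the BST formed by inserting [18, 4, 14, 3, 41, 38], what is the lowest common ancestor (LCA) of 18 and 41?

Tree insertion order: [18, 4, 14, 3, 41, 38]
Tree (level-order array): [18, 4, 41, 3, 14, 38]
In a BST, the LCA of p=18, q=41 is the first node v on the
root-to-leaf path with p <= v <= q (go left if both < v, right if both > v).
Walk from root:
  at 18: 18 <= 18 <= 41, this is the LCA
LCA = 18


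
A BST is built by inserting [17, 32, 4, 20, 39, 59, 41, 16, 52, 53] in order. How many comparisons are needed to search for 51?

Search path for 51: 17 -> 32 -> 39 -> 59 -> 41 -> 52
Found: False
Comparisons: 6


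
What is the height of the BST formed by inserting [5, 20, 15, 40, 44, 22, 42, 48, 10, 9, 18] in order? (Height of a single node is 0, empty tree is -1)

Insertion order: [5, 20, 15, 40, 44, 22, 42, 48, 10, 9, 18]
Tree (level-order array): [5, None, 20, 15, 40, 10, 18, 22, 44, 9, None, None, None, None, None, 42, 48]
Compute height bottom-up (empty subtree = -1):
  height(9) = 1 + max(-1, -1) = 0
  height(10) = 1 + max(0, -1) = 1
  height(18) = 1 + max(-1, -1) = 0
  height(15) = 1 + max(1, 0) = 2
  height(22) = 1 + max(-1, -1) = 0
  height(42) = 1 + max(-1, -1) = 0
  height(48) = 1 + max(-1, -1) = 0
  height(44) = 1 + max(0, 0) = 1
  height(40) = 1 + max(0, 1) = 2
  height(20) = 1 + max(2, 2) = 3
  height(5) = 1 + max(-1, 3) = 4
Height = 4


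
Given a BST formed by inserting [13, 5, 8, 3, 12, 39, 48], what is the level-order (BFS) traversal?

Tree insertion order: [13, 5, 8, 3, 12, 39, 48]
Tree (level-order array): [13, 5, 39, 3, 8, None, 48, None, None, None, 12]
BFS from the root, enqueuing left then right child of each popped node:
  queue [13] -> pop 13, enqueue [5, 39], visited so far: [13]
  queue [5, 39] -> pop 5, enqueue [3, 8], visited so far: [13, 5]
  queue [39, 3, 8] -> pop 39, enqueue [48], visited so far: [13, 5, 39]
  queue [3, 8, 48] -> pop 3, enqueue [none], visited so far: [13, 5, 39, 3]
  queue [8, 48] -> pop 8, enqueue [12], visited so far: [13, 5, 39, 3, 8]
  queue [48, 12] -> pop 48, enqueue [none], visited so far: [13, 5, 39, 3, 8, 48]
  queue [12] -> pop 12, enqueue [none], visited so far: [13, 5, 39, 3, 8, 48, 12]
Result: [13, 5, 39, 3, 8, 48, 12]


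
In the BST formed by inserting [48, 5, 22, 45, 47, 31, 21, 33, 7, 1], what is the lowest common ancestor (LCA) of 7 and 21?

Tree insertion order: [48, 5, 22, 45, 47, 31, 21, 33, 7, 1]
Tree (level-order array): [48, 5, None, 1, 22, None, None, 21, 45, 7, None, 31, 47, None, None, None, 33]
In a BST, the LCA of p=7, q=21 is the first node v on the
root-to-leaf path with p <= v <= q (go left if both < v, right if both > v).
Walk from root:
  at 48: both 7 and 21 < 48, go left
  at 5: both 7 and 21 > 5, go right
  at 22: both 7 and 21 < 22, go left
  at 21: 7 <= 21 <= 21, this is the LCA
LCA = 21


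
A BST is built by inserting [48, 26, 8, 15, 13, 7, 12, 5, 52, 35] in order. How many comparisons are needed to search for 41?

Search path for 41: 48 -> 26 -> 35
Found: False
Comparisons: 3


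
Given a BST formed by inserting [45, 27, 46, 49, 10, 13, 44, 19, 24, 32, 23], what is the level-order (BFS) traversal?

Tree insertion order: [45, 27, 46, 49, 10, 13, 44, 19, 24, 32, 23]
Tree (level-order array): [45, 27, 46, 10, 44, None, 49, None, 13, 32, None, None, None, None, 19, None, None, None, 24, 23]
BFS from the root, enqueuing left then right child of each popped node:
  queue [45] -> pop 45, enqueue [27, 46], visited so far: [45]
  queue [27, 46] -> pop 27, enqueue [10, 44], visited so far: [45, 27]
  queue [46, 10, 44] -> pop 46, enqueue [49], visited so far: [45, 27, 46]
  queue [10, 44, 49] -> pop 10, enqueue [13], visited so far: [45, 27, 46, 10]
  queue [44, 49, 13] -> pop 44, enqueue [32], visited so far: [45, 27, 46, 10, 44]
  queue [49, 13, 32] -> pop 49, enqueue [none], visited so far: [45, 27, 46, 10, 44, 49]
  queue [13, 32] -> pop 13, enqueue [19], visited so far: [45, 27, 46, 10, 44, 49, 13]
  queue [32, 19] -> pop 32, enqueue [none], visited so far: [45, 27, 46, 10, 44, 49, 13, 32]
  queue [19] -> pop 19, enqueue [24], visited so far: [45, 27, 46, 10, 44, 49, 13, 32, 19]
  queue [24] -> pop 24, enqueue [23], visited so far: [45, 27, 46, 10, 44, 49, 13, 32, 19, 24]
  queue [23] -> pop 23, enqueue [none], visited so far: [45, 27, 46, 10, 44, 49, 13, 32, 19, 24, 23]
Result: [45, 27, 46, 10, 44, 49, 13, 32, 19, 24, 23]


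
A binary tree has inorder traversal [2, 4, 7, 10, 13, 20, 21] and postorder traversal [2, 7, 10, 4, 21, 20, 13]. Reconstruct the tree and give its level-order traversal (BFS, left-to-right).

Inorder:   [2, 4, 7, 10, 13, 20, 21]
Postorder: [2, 7, 10, 4, 21, 20, 13]
Algorithm: postorder visits root last, so walk postorder right-to-left;
each value is the root of the current inorder slice — split it at that
value, recurse on the right subtree first, then the left.
Recursive splits:
  root=13; inorder splits into left=[2, 4, 7, 10], right=[20, 21]
  root=20; inorder splits into left=[], right=[21]
  root=21; inorder splits into left=[], right=[]
  root=4; inorder splits into left=[2], right=[7, 10]
  root=10; inorder splits into left=[7], right=[]
  root=7; inorder splits into left=[], right=[]
  root=2; inorder splits into left=[], right=[]
Reconstructed level-order: [13, 4, 20, 2, 10, 21, 7]


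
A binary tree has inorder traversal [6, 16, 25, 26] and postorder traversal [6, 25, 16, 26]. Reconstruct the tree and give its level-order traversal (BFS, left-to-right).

Inorder:   [6, 16, 25, 26]
Postorder: [6, 25, 16, 26]
Algorithm: postorder visits root last, so walk postorder right-to-left;
each value is the root of the current inorder slice — split it at that
value, recurse on the right subtree first, then the left.
Recursive splits:
  root=26; inorder splits into left=[6, 16, 25], right=[]
  root=16; inorder splits into left=[6], right=[25]
  root=25; inorder splits into left=[], right=[]
  root=6; inorder splits into left=[], right=[]
Reconstructed level-order: [26, 16, 6, 25]


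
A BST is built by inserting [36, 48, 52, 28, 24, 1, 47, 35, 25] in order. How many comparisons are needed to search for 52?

Search path for 52: 36 -> 48 -> 52
Found: True
Comparisons: 3


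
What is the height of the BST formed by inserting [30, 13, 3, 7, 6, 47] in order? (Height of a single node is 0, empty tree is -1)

Insertion order: [30, 13, 3, 7, 6, 47]
Tree (level-order array): [30, 13, 47, 3, None, None, None, None, 7, 6]
Compute height bottom-up (empty subtree = -1):
  height(6) = 1 + max(-1, -1) = 0
  height(7) = 1 + max(0, -1) = 1
  height(3) = 1 + max(-1, 1) = 2
  height(13) = 1 + max(2, -1) = 3
  height(47) = 1 + max(-1, -1) = 0
  height(30) = 1 + max(3, 0) = 4
Height = 4


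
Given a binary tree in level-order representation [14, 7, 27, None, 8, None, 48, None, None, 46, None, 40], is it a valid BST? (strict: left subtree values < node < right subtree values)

Level-order array: [14, 7, 27, None, 8, None, 48, None, None, 46, None, 40]
Validate using subtree bounds (lo, hi): at each node, require lo < value < hi,
then recurse left with hi=value and right with lo=value.
Preorder trace (stopping at first violation):
  at node 14 with bounds (-inf, +inf): OK
  at node 7 with bounds (-inf, 14): OK
  at node 8 with bounds (7, 14): OK
  at node 27 with bounds (14, +inf): OK
  at node 48 with bounds (27, +inf): OK
  at node 46 with bounds (27, 48): OK
  at node 40 with bounds (27, 46): OK
No violation found at any node.
Result: Valid BST


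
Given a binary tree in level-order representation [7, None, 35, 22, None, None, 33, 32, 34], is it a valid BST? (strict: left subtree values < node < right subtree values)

Level-order array: [7, None, 35, 22, None, None, 33, 32, 34]
Validate using subtree bounds (lo, hi): at each node, require lo < value < hi,
then recurse left with hi=value and right with lo=value.
Preorder trace (stopping at first violation):
  at node 7 with bounds (-inf, +inf): OK
  at node 35 with bounds (7, +inf): OK
  at node 22 with bounds (7, 35): OK
  at node 33 with bounds (22, 35): OK
  at node 32 with bounds (22, 33): OK
  at node 34 with bounds (33, 35): OK
No violation found at any node.
Result: Valid BST


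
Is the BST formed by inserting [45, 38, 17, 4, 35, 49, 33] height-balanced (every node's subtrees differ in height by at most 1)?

Tree (level-order array): [45, 38, 49, 17, None, None, None, 4, 35, None, None, 33]
Definition: a tree is height-balanced if, at every node, |h(left) - h(right)| <= 1 (empty subtree has height -1).
Bottom-up per-node check:
  node 4: h_left=-1, h_right=-1, diff=0 [OK], height=0
  node 33: h_left=-1, h_right=-1, diff=0 [OK], height=0
  node 35: h_left=0, h_right=-1, diff=1 [OK], height=1
  node 17: h_left=0, h_right=1, diff=1 [OK], height=2
  node 38: h_left=2, h_right=-1, diff=3 [FAIL (|2--1|=3 > 1)], height=3
  node 49: h_left=-1, h_right=-1, diff=0 [OK], height=0
  node 45: h_left=3, h_right=0, diff=3 [FAIL (|3-0|=3 > 1)], height=4
Node 38 violates the condition: |2 - -1| = 3 > 1.
Result: Not balanced


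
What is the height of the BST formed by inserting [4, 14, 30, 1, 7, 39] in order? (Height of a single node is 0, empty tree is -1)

Insertion order: [4, 14, 30, 1, 7, 39]
Tree (level-order array): [4, 1, 14, None, None, 7, 30, None, None, None, 39]
Compute height bottom-up (empty subtree = -1):
  height(1) = 1 + max(-1, -1) = 0
  height(7) = 1 + max(-1, -1) = 0
  height(39) = 1 + max(-1, -1) = 0
  height(30) = 1 + max(-1, 0) = 1
  height(14) = 1 + max(0, 1) = 2
  height(4) = 1 + max(0, 2) = 3
Height = 3


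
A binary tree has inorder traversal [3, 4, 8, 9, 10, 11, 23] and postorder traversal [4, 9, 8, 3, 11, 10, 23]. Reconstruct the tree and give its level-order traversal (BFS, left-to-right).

Inorder:   [3, 4, 8, 9, 10, 11, 23]
Postorder: [4, 9, 8, 3, 11, 10, 23]
Algorithm: postorder visits root last, so walk postorder right-to-left;
each value is the root of the current inorder slice — split it at that
value, recurse on the right subtree first, then the left.
Recursive splits:
  root=23; inorder splits into left=[3, 4, 8, 9, 10, 11], right=[]
  root=10; inorder splits into left=[3, 4, 8, 9], right=[11]
  root=11; inorder splits into left=[], right=[]
  root=3; inorder splits into left=[], right=[4, 8, 9]
  root=8; inorder splits into left=[4], right=[9]
  root=9; inorder splits into left=[], right=[]
  root=4; inorder splits into left=[], right=[]
Reconstructed level-order: [23, 10, 3, 11, 8, 4, 9]


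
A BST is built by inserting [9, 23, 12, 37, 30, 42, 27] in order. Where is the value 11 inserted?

Starting tree (level order): [9, None, 23, 12, 37, None, None, 30, 42, 27]
Insertion path: 9 -> 23 -> 12
Result: insert 11 as left child of 12
Final tree (level order): [9, None, 23, 12, 37, 11, None, 30, 42, None, None, 27]


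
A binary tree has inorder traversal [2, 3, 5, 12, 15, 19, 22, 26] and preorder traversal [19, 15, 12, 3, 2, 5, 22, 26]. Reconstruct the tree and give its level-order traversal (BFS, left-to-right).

Inorder:  [2, 3, 5, 12, 15, 19, 22, 26]
Preorder: [19, 15, 12, 3, 2, 5, 22, 26]
Algorithm: preorder visits root first, so consume preorder in order;
for each root, split the current inorder slice at that value into
left-subtree inorder and right-subtree inorder, then recurse.
Recursive splits:
  root=19; inorder splits into left=[2, 3, 5, 12, 15], right=[22, 26]
  root=15; inorder splits into left=[2, 3, 5, 12], right=[]
  root=12; inorder splits into left=[2, 3, 5], right=[]
  root=3; inorder splits into left=[2], right=[5]
  root=2; inorder splits into left=[], right=[]
  root=5; inorder splits into left=[], right=[]
  root=22; inorder splits into left=[], right=[26]
  root=26; inorder splits into left=[], right=[]
Reconstructed level-order: [19, 15, 22, 12, 26, 3, 2, 5]


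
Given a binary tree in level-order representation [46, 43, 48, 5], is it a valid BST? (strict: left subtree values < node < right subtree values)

Level-order array: [46, 43, 48, 5]
Validate using subtree bounds (lo, hi): at each node, require lo < value < hi,
then recurse left with hi=value and right with lo=value.
Preorder trace (stopping at first violation):
  at node 46 with bounds (-inf, +inf): OK
  at node 43 with bounds (-inf, 46): OK
  at node 5 with bounds (-inf, 43): OK
  at node 48 with bounds (46, +inf): OK
No violation found at any node.
Result: Valid BST


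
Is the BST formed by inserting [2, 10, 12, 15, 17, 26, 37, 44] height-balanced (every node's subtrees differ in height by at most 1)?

Tree (level-order array): [2, None, 10, None, 12, None, 15, None, 17, None, 26, None, 37, None, 44]
Definition: a tree is height-balanced if, at every node, |h(left) - h(right)| <= 1 (empty subtree has height -1).
Bottom-up per-node check:
  node 44: h_left=-1, h_right=-1, diff=0 [OK], height=0
  node 37: h_left=-1, h_right=0, diff=1 [OK], height=1
  node 26: h_left=-1, h_right=1, diff=2 [FAIL (|-1-1|=2 > 1)], height=2
  node 17: h_left=-1, h_right=2, diff=3 [FAIL (|-1-2|=3 > 1)], height=3
  node 15: h_left=-1, h_right=3, diff=4 [FAIL (|-1-3|=4 > 1)], height=4
  node 12: h_left=-1, h_right=4, diff=5 [FAIL (|-1-4|=5 > 1)], height=5
  node 10: h_left=-1, h_right=5, diff=6 [FAIL (|-1-5|=6 > 1)], height=6
  node 2: h_left=-1, h_right=6, diff=7 [FAIL (|-1-6|=7 > 1)], height=7
Node 26 violates the condition: |-1 - 1| = 2 > 1.
Result: Not balanced


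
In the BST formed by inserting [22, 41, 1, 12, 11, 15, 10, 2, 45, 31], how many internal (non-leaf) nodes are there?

Tree built from: [22, 41, 1, 12, 11, 15, 10, 2, 45, 31]
Tree (level-order array): [22, 1, 41, None, 12, 31, 45, 11, 15, None, None, None, None, 10, None, None, None, 2]
Rule: An internal node has at least one child.
Per-node child counts:
  node 22: 2 child(ren)
  node 1: 1 child(ren)
  node 12: 2 child(ren)
  node 11: 1 child(ren)
  node 10: 1 child(ren)
  node 2: 0 child(ren)
  node 15: 0 child(ren)
  node 41: 2 child(ren)
  node 31: 0 child(ren)
  node 45: 0 child(ren)
Matching nodes: [22, 1, 12, 11, 10, 41]
Count of internal (non-leaf) nodes: 6


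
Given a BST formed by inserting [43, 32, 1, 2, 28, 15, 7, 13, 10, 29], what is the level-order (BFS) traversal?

Tree insertion order: [43, 32, 1, 2, 28, 15, 7, 13, 10, 29]
Tree (level-order array): [43, 32, None, 1, None, None, 2, None, 28, 15, 29, 7, None, None, None, None, 13, 10]
BFS from the root, enqueuing left then right child of each popped node:
  queue [43] -> pop 43, enqueue [32], visited so far: [43]
  queue [32] -> pop 32, enqueue [1], visited so far: [43, 32]
  queue [1] -> pop 1, enqueue [2], visited so far: [43, 32, 1]
  queue [2] -> pop 2, enqueue [28], visited so far: [43, 32, 1, 2]
  queue [28] -> pop 28, enqueue [15, 29], visited so far: [43, 32, 1, 2, 28]
  queue [15, 29] -> pop 15, enqueue [7], visited so far: [43, 32, 1, 2, 28, 15]
  queue [29, 7] -> pop 29, enqueue [none], visited so far: [43, 32, 1, 2, 28, 15, 29]
  queue [7] -> pop 7, enqueue [13], visited so far: [43, 32, 1, 2, 28, 15, 29, 7]
  queue [13] -> pop 13, enqueue [10], visited so far: [43, 32, 1, 2, 28, 15, 29, 7, 13]
  queue [10] -> pop 10, enqueue [none], visited so far: [43, 32, 1, 2, 28, 15, 29, 7, 13, 10]
Result: [43, 32, 1, 2, 28, 15, 29, 7, 13, 10]


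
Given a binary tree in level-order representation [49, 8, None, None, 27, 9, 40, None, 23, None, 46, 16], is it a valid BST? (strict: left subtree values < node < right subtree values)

Level-order array: [49, 8, None, None, 27, 9, 40, None, 23, None, 46, 16]
Validate using subtree bounds (lo, hi): at each node, require lo < value < hi,
then recurse left with hi=value and right with lo=value.
Preorder trace (stopping at first violation):
  at node 49 with bounds (-inf, +inf): OK
  at node 8 with bounds (-inf, 49): OK
  at node 27 with bounds (8, 49): OK
  at node 9 with bounds (8, 27): OK
  at node 23 with bounds (9, 27): OK
  at node 16 with bounds (9, 23): OK
  at node 40 with bounds (27, 49): OK
  at node 46 with bounds (40, 49): OK
No violation found at any node.
Result: Valid BST


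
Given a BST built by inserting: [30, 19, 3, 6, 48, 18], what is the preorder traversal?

Tree insertion order: [30, 19, 3, 6, 48, 18]
Tree (level-order array): [30, 19, 48, 3, None, None, None, None, 6, None, 18]
Preorder traversal: [30, 19, 3, 6, 18, 48]


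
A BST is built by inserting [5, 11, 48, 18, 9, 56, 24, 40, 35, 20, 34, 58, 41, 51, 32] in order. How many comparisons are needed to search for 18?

Search path for 18: 5 -> 11 -> 48 -> 18
Found: True
Comparisons: 4


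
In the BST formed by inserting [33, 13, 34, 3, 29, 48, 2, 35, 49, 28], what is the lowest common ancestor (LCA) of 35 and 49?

Tree insertion order: [33, 13, 34, 3, 29, 48, 2, 35, 49, 28]
Tree (level-order array): [33, 13, 34, 3, 29, None, 48, 2, None, 28, None, 35, 49]
In a BST, the LCA of p=35, q=49 is the first node v on the
root-to-leaf path with p <= v <= q (go left if both < v, right if both > v).
Walk from root:
  at 33: both 35 and 49 > 33, go right
  at 34: both 35 and 49 > 34, go right
  at 48: 35 <= 48 <= 49, this is the LCA
LCA = 48


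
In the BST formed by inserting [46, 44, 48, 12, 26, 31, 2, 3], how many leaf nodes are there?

Tree built from: [46, 44, 48, 12, 26, 31, 2, 3]
Tree (level-order array): [46, 44, 48, 12, None, None, None, 2, 26, None, 3, None, 31]
Rule: A leaf has 0 children.
Per-node child counts:
  node 46: 2 child(ren)
  node 44: 1 child(ren)
  node 12: 2 child(ren)
  node 2: 1 child(ren)
  node 3: 0 child(ren)
  node 26: 1 child(ren)
  node 31: 0 child(ren)
  node 48: 0 child(ren)
Matching nodes: [3, 31, 48]
Count of leaf nodes: 3


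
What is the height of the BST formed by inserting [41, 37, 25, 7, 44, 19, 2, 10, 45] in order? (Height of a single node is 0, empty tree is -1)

Insertion order: [41, 37, 25, 7, 44, 19, 2, 10, 45]
Tree (level-order array): [41, 37, 44, 25, None, None, 45, 7, None, None, None, 2, 19, None, None, 10]
Compute height bottom-up (empty subtree = -1):
  height(2) = 1 + max(-1, -1) = 0
  height(10) = 1 + max(-1, -1) = 0
  height(19) = 1 + max(0, -1) = 1
  height(7) = 1 + max(0, 1) = 2
  height(25) = 1 + max(2, -1) = 3
  height(37) = 1 + max(3, -1) = 4
  height(45) = 1 + max(-1, -1) = 0
  height(44) = 1 + max(-1, 0) = 1
  height(41) = 1 + max(4, 1) = 5
Height = 5


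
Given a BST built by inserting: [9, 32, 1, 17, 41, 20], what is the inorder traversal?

Tree insertion order: [9, 32, 1, 17, 41, 20]
Tree (level-order array): [9, 1, 32, None, None, 17, 41, None, 20]
Inorder traversal: [1, 9, 17, 20, 32, 41]


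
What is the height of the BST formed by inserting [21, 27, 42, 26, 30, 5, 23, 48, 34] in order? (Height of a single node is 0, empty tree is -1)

Insertion order: [21, 27, 42, 26, 30, 5, 23, 48, 34]
Tree (level-order array): [21, 5, 27, None, None, 26, 42, 23, None, 30, 48, None, None, None, 34]
Compute height bottom-up (empty subtree = -1):
  height(5) = 1 + max(-1, -1) = 0
  height(23) = 1 + max(-1, -1) = 0
  height(26) = 1 + max(0, -1) = 1
  height(34) = 1 + max(-1, -1) = 0
  height(30) = 1 + max(-1, 0) = 1
  height(48) = 1 + max(-1, -1) = 0
  height(42) = 1 + max(1, 0) = 2
  height(27) = 1 + max(1, 2) = 3
  height(21) = 1 + max(0, 3) = 4
Height = 4


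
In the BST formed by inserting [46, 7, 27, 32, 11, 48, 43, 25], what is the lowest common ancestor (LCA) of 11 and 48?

Tree insertion order: [46, 7, 27, 32, 11, 48, 43, 25]
Tree (level-order array): [46, 7, 48, None, 27, None, None, 11, 32, None, 25, None, 43]
In a BST, the LCA of p=11, q=48 is the first node v on the
root-to-leaf path with p <= v <= q (go left if both < v, right if both > v).
Walk from root:
  at 46: 11 <= 46 <= 48, this is the LCA
LCA = 46


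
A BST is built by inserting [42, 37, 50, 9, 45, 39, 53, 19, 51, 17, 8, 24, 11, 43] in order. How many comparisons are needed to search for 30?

Search path for 30: 42 -> 37 -> 9 -> 19 -> 24
Found: False
Comparisons: 5


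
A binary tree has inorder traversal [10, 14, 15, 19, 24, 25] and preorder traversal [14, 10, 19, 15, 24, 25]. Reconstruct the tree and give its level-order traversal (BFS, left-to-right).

Inorder:  [10, 14, 15, 19, 24, 25]
Preorder: [14, 10, 19, 15, 24, 25]
Algorithm: preorder visits root first, so consume preorder in order;
for each root, split the current inorder slice at that value into
left-subtree inorder and right-subtree inorder, then recurse.
Recursive splits:
  root=14; inorder splits into left=[10], right=[15, 19, 24, 25]
  root=10; inorder splits into left=[], right=[]
  root=19; inorder splits into left=[15], right=[24, 25]
  root=15; inorder splits into left=[], right=[]
  root=24; inorder splits into left=[], right=[25]
  root=25; inorder splits into left=[], right=[]
Reconstructed level-order: [14, 10, 19, 15, 24, 25]


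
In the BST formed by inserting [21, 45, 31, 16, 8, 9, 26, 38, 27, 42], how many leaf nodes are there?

Tree built from: [21, 45, 31, 16, 8, 9, 26, 38, 27, 42]
Tree (level-order array): [21, 16, 45, 8, None, 31, None, None, 9, 26, 38, None, None, None, 27, None, 42]
Rule: A leaf has 0 children.
Per-node child counts:
  node 21: 2 child(ren)
  node 16: 1 child(ren)
  node 8: 1 child(ren)
  node 9: 0 child(ren)
  node 45: 1 child(ren)
  node 31: 2 child(ren)
  node 26: 1 child(ren)
  node 27: 0 child(ren)
  node 38: 1 child(ren)
  node 42: 0 child(ren)
Matching nodes: [9, 27, 42]
Count of leaf nodes: 3


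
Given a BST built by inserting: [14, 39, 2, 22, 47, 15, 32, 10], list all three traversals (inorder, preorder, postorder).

Tree insertion order: [14, 39, 2, 22, 47, 15, 32, 10]
Tree (level-order array): [14, 2, 39, None, 10, 22, 47, None, None, 15, 32]
Inorder (L, root, R): [2, 10, 14, 15, 22, 32, 39, 47]
Preorder (root, L, R): [14, 2, 10, 39, 22, 15, 32, 47]
Postorder (L, R, root): [10, 2, 15, 32, 22, 47, 39, 14]


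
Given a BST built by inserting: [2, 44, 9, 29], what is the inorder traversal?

Tree insertion order: [2, 44, 9, 29]
Tree (level-order array): [2, None, 44, 9, None, None, 29]
Inorder traversal: [2, 9, 29, 44]


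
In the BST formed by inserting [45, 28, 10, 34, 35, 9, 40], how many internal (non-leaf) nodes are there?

Tree built from: [45, 28, 10, 34, 35, 9, 40]
Tree (level-order array): [45, 28, None, 10, 34, 9, None, None, 35, None, None, None, 40]
Rule: An internal node has at least one child.
Per-node child counts:
  node 45: 1 child(ren)
  node 28: 2 child(ren)
  node 10: 1 child(ren)
  node 9: 0 child(ren)
  node 34: 1 child(ren)
  node 35: 1 child(ren)
  node 40: 0 child(ren)
Matching nodes: [45, 28, 10, 34, 35]
Count of internal (non-leaf) nodes: 5


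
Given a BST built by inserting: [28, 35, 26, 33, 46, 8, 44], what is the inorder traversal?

Tree insertion order: [28, 35, 26, 33, 46, 8, 44]
Tree (level-order array): [28, 26, 35, 8, None, 33, 46, None, None, None, None, 44]
Inorder traversal: [8, 26, 28, 33, 35, 44, 46]


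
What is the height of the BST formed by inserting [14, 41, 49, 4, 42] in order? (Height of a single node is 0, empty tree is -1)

Insertion order: [14, 41, 49, 4, 42]
Tree (level-order array): [14, 4, 41, None, None, None, 49, 42]
Compute height bottom-up (empty subtree = -1):
  height(4) = 1 + max(-1, -1) = 0
  height(42) = 1 + max(-1, -1) = 0
  height(49) = 1 + max(0, -1) = 1
  height(41) = 1 + max(-1, 1) = 2
  height(14) = 1 + max(0, 2) = 3
Height = 3


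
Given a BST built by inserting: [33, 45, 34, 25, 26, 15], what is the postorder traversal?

Tree insertion order: [33, 45, 34, 25, 26, 15]
Tree (level-order array): [33, 25, 45, 15, 26, 34]
Postorder traversal: [15, 26, 25, 34, 45, 33]


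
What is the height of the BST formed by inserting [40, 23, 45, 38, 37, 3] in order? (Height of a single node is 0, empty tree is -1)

Insertion order: [40, 23, 45, 38, 37, 3]
Tree (level-order array): [40, 23, 45, 3, 38, None, None, None, None, 37]
Compute height bottom-up (empty subtree = -1):
  height(3) = 1 + max(-1, -1) = 0
  height(37) = 1 + max(-1, -1) = 0
  height(38) = 1 + max(0, -1) = 1
  height(23) = 1 + max(0, 1) = 2
  height(45) = 1 + max(-1, -1) = 0
  height(40) = 1 + max(2, 0) = 3
Height = 3


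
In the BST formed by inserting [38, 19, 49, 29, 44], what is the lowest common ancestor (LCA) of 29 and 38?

Tree insertion order: [38, 19, 49, 29, 44]
Tree (level-order array): [38, 19, 49, None, 29, 44]
In a BST, the LCA of p=29, q=38 is the first node v on the
root-to-leaf path with p <= v <= q (go left if both < v, right if both > v).
Walk from root:
  at 38: 29 <= 38 <= 38, this is the LCA
LCA = 38


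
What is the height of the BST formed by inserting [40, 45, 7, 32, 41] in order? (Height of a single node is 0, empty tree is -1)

Insertion order: [40, 45, 7, 32, 41]
Tree (level-order array): [40, 7, 45, None, 32, 41]
Compute height bottom-up (empty subtree = -1):
  height(32) = 1 + max(-1, -1) = 0
  height(7) = 1 + max(-1, 0) = 1
  height(41) = 1 + max(-1, -1) = 0
  height(45) = 1 + max(0, -1) = 1
  height(40) = 1 + max(1, 1) = 2
Height = 2


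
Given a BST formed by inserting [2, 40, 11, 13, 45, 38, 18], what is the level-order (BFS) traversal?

Tree insertion order: [2, 40, 11, 13, 45, 38, 18]
Tree (level-order array): [2, None, 40, 11, 45, None, 13, None, None, None, 38, 18]
BFS from the root, enqueuing left then right child of each popped node:
  queue [2] -> pop 2, enqueue [40], visited so far: [2]
  queue [40] -> pop 40, enqueue [11, 45], visited so far: [2, 40]
  queue [11, 45] -> pop 11, enqueue [13], visited so far: [2, 40, 11]
  queue [45, 13] -> pop 45, enqueue [none], visited so far: [2, 40, 11, 45]
  queue [13] -> pop 13, enqueue [38], visited so far: [2, 40, 11, 45, 13]
  queue [38] -> pop 38, enqueue [18], visited so far: [2, 40, 11, 45, 13, 38]
  queue [18] -> pop 18, enqueue [none], visited so far: [2, 40, 11, 45, 13, 38, 18]
Result: [2, 40, 11, 45, 13, 38, 18]


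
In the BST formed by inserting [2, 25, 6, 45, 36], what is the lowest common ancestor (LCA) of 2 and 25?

Tree insertion order: [2, 25, 6, 45, 36]
Tree (level-order array): [2, None, 25, 6, 45, None, None, 36]
In a BST, the LCA of p=2, q=25 is the first node v on the
root-to-leaf path with p <= v <= q (go left if both < v, right if both > v).
Walk from root:
  at 2: 2 <= 2 <= 25, this is the LCA
LCA = 2


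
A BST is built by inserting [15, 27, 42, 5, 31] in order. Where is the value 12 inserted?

Starting tree (level order): [15, 5, 27, None, None, None, 42, 31]
Insertion path: 15 -> 5
Result: insert 12 as right child of 5
Final tree (level order): [15, 5, 27, None, 12, None, 42, None, None, 31]


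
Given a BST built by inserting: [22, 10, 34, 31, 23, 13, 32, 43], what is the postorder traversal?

Tree insertion order: [22, 10, 34, 31, 23, 13, 32, 43]
Tree (level-order array): [22, 10, 34, None, 13, 31, 43, None, None, 23, 32]
Postorder traversal: [13, 10, 23, 32, 31, 43, 34, 22]


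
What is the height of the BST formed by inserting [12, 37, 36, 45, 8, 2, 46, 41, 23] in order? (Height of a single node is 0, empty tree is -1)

Insertion order: [12, 37, 36, 45, 8, 2, 46, 41, 23]
Tree (level-order array): [12, 8, 37, 2, None, 36, 45, None, None, 23, None, 41, 46]
Compute height bottom-up (empty subtree = -1):
  height(2) = 1 + max(-1, -1) = 0
  height(8) = 1 + max(0, -1) = 1
  height(23) = 1 + max(-1, -1) = 0
  height(36) = 1 + max(0, -1) = 1
  height(41) = 1 + max(-1, -1) = 0
  height(46) = 1 + max(-1, -1) = 0
  height(45) = 1 + max(0, 0) = 1
  height(37) = 1 + max(1, 1) = 2
  height(12) = 1 + max(1, 2) = 3
Height = 3


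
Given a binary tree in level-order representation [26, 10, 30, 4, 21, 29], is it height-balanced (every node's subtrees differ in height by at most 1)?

Tree (level-order array): [26, 10, 30, 4, 21, 29]
Definition: a tree is height-balanced if, at every node, |h(left) - h(right)| <= 1 (empty subtree has height -1).
Bottom-up per-node check:
  node 4: h_left=-1, h_right=-1, diff=0 [OK], height=0
  node 21: h_left=-1, h_right=-1, diff=0 [OK], height=0
  node 10: h_left=0, h_right=0, diff=0 [OK], height=1
  node 29: h_left=-1, h_right=-1, diff=0 [OK], height=0
  node 30: h_left=0, h_right=-1, diff=1 [OK], height=1
  node 26: h_left=1, h_right=1, diff=0 [OK], height=2
All nodes satisfy the balance condition.
Result: Balanced


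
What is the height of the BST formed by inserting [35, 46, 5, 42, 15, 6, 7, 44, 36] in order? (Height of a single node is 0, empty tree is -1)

Insertion order: [35, 46, 5, 42, 15, 6, 7, 44, 36]
Tree (level-order array): [35, 5, 46, None, 15, 42, None, 6, None, 36, 44, None, 7]
Compute height bottom-up (empty subtree = -1):
  height(7) = 1 + max(-1, -1) = 0
  height(6) = 1 + max(-1, 0) = 1
  height(15) = 1 + max(1, -1) = 2
  height(5) = 1 + max(-1, 2) = 3
  height(36) = 1 + max(-1, -1) = 0
  height(44) = 1 + max(-1, -1) = 0
  height(42) = 1 + max(0, 0) = 1
  height(46) = 1 + max(1, -1) = 2
  height(35) = 1 + max(3, 2) = 4
Height = 4


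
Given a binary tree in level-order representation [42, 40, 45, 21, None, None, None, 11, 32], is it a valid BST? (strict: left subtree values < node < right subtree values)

Level-order array: [42, 40, 45, 21, None, None, None, 11, 32]
Validate using subtree bounds (lo, hi): at each node, require lo < value < hi,
then recurse left with hi=value and right with lo=value.
Preorder trace (stopping at first violation):
  at node 42 with bounds (-inf, +inf): OK
  at node 40 with bounds (-inf, 42): OK
  at node 21 with bounds (-inf, 40): OK
  at node 11 with bounds (-inf, 21): OK
  at node 32 with bounds (21, 40): OK
  at node 45 with bounds (42, +inf): OK
No violation found at any node.
Result: Valid BST


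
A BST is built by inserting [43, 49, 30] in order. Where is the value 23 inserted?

Starting tree (level order): [43, 30, 49]
Insertion path: 43 -> 30
Result: insert 23 as left child of 30
Final tree (level order): [43, 30, 49, 23]
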